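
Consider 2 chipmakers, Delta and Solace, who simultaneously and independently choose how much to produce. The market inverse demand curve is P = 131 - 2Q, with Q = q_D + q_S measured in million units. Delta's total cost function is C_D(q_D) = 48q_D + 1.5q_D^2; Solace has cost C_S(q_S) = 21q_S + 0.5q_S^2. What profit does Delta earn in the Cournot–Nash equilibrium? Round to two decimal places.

Delta's profit: π_D = (131 - 2Q)q_D - (48q_D + (3/2)q_D²). Setting ∂π_D/∂q_D = 0: 83 - 7q_D - 2(q_S) = 0.
Solace's first-order condition: 110 - 5q_S - 2(q_D) = 0.
Rearranging gives the reaction functions q_D = (83 - 2q_S)/7 and q_S = (110 - 2q_D)/5.
Solving the pair: q_D = 195/31, q_S = 604/31.
Price P = 131 - 2·(799/31) = 79.4516.
Delta's profit: 79.4516·(195/31) - 48·(195/31) - (3/2)(195/31)² = 138.4886.

138.49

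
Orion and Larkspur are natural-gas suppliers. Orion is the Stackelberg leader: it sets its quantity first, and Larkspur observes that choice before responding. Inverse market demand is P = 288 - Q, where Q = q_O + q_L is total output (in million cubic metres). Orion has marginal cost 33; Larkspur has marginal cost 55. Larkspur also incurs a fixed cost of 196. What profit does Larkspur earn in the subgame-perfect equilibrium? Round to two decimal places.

2036.56

Solve by backward induction. Given q_O, the follower Larkspur maximises π_L = (288 - q_O - q_L)q_L - 55q_L.
Setting the follower's marginal profit to zero, 233 - q_O - 2q_L = 0, i.e. q_L = (233 - q_O)/2.
Orion substitutes q_L(q_O) into its own profit: π_O = q_O(288 - q_O - (233 - q_O)/2) - 33q_O = (343/2 - (1/2)q_O)q_O - 33q_O.
The leader's first-order condition 277/2 - q_O = 0 yields q_O = 277/2.
Then q_L = (233 - 277/2)/2 = 189/4.
Price P = 288 - 743/4 = 409/4.
Larkspur's profit: (409/4 - 55)·(189/4) - 196 = 2036.5625.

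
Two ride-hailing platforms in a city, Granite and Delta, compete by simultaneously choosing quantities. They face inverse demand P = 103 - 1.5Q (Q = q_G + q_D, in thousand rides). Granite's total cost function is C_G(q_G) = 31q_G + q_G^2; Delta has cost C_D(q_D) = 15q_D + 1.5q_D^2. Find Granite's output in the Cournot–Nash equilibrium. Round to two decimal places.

10.81

Granite's profit: π_G = (103 - 1.5Q)q_G - (31q_G + q_G²). Setting ∂π_G/∂q_G = 0: 72 - 5q_G - (3/2)(q_D) = 0.
Delta's profit: π_D = (103 - 1.5Q)q_D - (15q_D + (3/2)q_D²). Setting ∂π_D/∂q_D = 0: 88 - 6q_D - (3/2)(q_G) = 0.
So q_G = (72 - (3/2)q_D)/5 and q_D = (88 - (3/2)q_G)/6.
Solving the pair: q_G = 400/37, q_D = 1328/111.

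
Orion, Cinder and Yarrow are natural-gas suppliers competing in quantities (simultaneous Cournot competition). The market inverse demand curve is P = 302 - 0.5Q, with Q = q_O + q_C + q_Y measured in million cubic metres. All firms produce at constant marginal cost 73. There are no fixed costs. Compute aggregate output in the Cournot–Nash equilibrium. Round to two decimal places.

343.50

A representative firm's profit is π_i = q_i(302 - 0.5Q) - 73q_i.
First-order condition (treating rivals' output as given): 229 - q_i - (1/2)·Σ_{j≠i} q_j = 0.
With identical firms every q_j equals q_i, so Σ_{j≠i} q_j = 2q_i and 229 = 2q_i, giving q_i = 229/2.
Total output Q = 229/2 + 229/2 + 229/2 = 687/2.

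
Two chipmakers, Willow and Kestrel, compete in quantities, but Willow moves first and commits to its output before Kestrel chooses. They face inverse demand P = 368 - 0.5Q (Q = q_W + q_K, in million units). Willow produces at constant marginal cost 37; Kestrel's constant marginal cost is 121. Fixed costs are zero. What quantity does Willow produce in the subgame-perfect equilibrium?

415

The follower Kestrel best-responds to any q_W: π_K = (368 - 0.5Q)q_K - 121q_K.
Follower FOC: 247 - (1/2)q_W - q_K = 0, so q_K(q_W) = (247 - (1/2)q_W).
The leader anticipates this reaction. Substituting into P = 368 - 0.5Q gives P = 489/2 - (1/4)q_W, so π_W = (489/2 - (1/4)q_W)q_W - 37q_W.
Maximising: ∂π_W/∂q_W = 415/2 - (1/2)q_W = 0, giving q_W = 415.
Then q_K = (247 - (1/2)·415) = 79/2.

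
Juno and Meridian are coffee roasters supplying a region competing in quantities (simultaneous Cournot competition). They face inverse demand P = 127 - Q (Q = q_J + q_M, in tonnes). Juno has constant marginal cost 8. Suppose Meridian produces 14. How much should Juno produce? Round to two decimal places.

With the rival's output fixed at 14, Juno's profit is π_J = (127 - 14 - q_J)q_J - (8q_J) = (113 - q_J)q_J - (8q_J).
∂π_J/∂q_J = 105 - 2q_J = 0, so q_J = 105/2.

52.50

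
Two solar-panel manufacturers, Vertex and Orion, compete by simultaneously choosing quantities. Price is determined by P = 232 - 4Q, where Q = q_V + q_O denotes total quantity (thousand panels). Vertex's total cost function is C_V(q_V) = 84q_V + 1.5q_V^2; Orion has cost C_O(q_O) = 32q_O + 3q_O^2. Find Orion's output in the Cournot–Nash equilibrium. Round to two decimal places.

11.65

Vertex's profit: π_V = (232 - 4Q)q_V - (84q_V + (3/2)q_V²). Setting ∂π_V/∂q_V = 0: 148 - 11q_V - 4(q_O) = 0.
Orion's first-order condition: 200 - 14q_O - 4(q_V) = 0.
Rearranging gives the reaction functions q_V = (148 - 4q_O)/11 and q_O = (200 - 4q_V)/14.
Substituting one into the other gives q_V = 212/23 and q_O = 268/23.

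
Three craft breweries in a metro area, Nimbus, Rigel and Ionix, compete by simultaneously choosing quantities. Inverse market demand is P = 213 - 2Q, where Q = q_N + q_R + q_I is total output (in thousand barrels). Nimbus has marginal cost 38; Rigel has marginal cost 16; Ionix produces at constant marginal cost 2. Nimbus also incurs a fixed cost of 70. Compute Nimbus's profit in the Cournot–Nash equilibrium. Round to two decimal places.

Nimbus's profit: π_N = (213 - 2Q)q_N - (38q_N). Setting ∂π_N/∂q_N = 0: 175 - 4q_N - 2(q_R + q_I) = 0.
Rigel's first-order condition: 197 - 4q_R - 2(q_N + q_I) = 0.
Ionix's first-order condition: 211 - 4q_I - 2(q_N + q_R) = 0.
Adding the 3 first-order conditions: 583 − 8Q = 0, so Q = 583/8.
Back-substituting: q_N = (175 − 583/4)/2 = 117/8, q_R = (197 − 583/4)/2 = 205/8, q_I = (211 − 583/4)/2 = 261/8.
Price P = 213 - 2·(583/8) = 269/4.
Nimbus's profit: (269/4 - 38)·(117/8) - 70 = 357.7813.

357.78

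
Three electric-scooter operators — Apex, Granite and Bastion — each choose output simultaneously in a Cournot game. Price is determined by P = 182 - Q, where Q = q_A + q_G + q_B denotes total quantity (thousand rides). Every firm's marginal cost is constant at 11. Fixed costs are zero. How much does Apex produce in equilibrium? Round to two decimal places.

A representative firm's profit is π_i = q_i(182 - Q) - 11q_i.
Setting ∂π_i/∂q_i = 0 with rivals' quantities fixed: 171 - 2q_i - Σ_{j≠i} q_j = 0.
With identical firms every q_j equals q_i, so Σ_{j≠i} q_j = 2q_i and 171 = 4q_i, giving q_i = 171/4.

42.75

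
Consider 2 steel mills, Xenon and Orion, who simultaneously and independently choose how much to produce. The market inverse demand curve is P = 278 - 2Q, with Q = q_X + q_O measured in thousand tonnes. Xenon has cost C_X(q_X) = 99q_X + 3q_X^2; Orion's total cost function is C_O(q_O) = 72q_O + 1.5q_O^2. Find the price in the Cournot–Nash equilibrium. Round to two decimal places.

200.94

Xenon's profit: π_X = (278 - 2Q)q_X - (99q_X + 3q_X²). Setting ∂π_X/∂q_X = 0: 179 - 10q_X - 2(q_O) = 0.
Orion's profit: π_O = (278 - 2Q)q_O - (72q_O + (3/2)q_O²). Setting ∂π_O/∂q_O = 0: 206 - 7q_O - 2(q_X) = 0.
So q_X = (179 - 2q_O)/10 and q_O = (206 - 2q_X)/7.
Solving the pair: q_X = 841/66, q_O = 851/33.
Total output Q = 38.5303, so price P = 278 - 2·38.5303 = 200.9394.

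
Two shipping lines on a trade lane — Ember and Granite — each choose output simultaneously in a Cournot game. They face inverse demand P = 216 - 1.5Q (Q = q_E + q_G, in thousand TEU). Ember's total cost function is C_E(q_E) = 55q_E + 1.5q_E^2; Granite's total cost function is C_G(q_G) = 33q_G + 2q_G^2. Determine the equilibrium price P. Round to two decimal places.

151.51

Ember's profit: π_E = (216 - 1.5Q)q_E - (55q_E + (3/2)q_E²). Setting ∂π_E/∂q_E = 0: 161 - 6q_E - (3/2)(q_G) = 0.
Granite's profit: π_G = (216 - 1.5Q)q_G - (33q_G + 2q_G²). Setting ∂π_G/∂q_G = 0: 183 - 7q_G - (3/2)(q_E) = 0.
Rearranging gives the reaction functions q_E = (161 - (3/2)q_G)/6 and q_G = (183 - (3/2)q_E)/7.
Solving the pair: q_E = 21.4465, q_G = 1142/53.
Total output Q = 42.9937, so price P = 216 - (3/2)·42.9937 = 151.5094.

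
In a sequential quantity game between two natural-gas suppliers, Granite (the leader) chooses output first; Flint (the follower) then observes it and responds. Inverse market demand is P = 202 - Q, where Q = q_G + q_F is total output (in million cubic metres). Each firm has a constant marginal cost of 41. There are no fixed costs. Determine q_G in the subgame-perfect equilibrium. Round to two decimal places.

80.50

Solve by backward induction. Given q_G, the follower Flint maximises π_F = (202 - q_G - q_F)q_F - 41q_F.
∂π_F/∂q_F = 161 - q_G - 2q_F = 0 gives the reaction function q_F = (161 - q_G)/2.
The leader anticipates this reaction. Substituting into P = 202 - Q gives P = 243/2 - (1/2)q_G, so π_G = (243/2 - (1/2)q_G)q_G - 41q_G.
Maximising: ∂π_G/∂q_G = 161/2 - q_G = 0, giving q_G = 161/2.
Then q_F = (161 - 161/2)/2 = 161/4.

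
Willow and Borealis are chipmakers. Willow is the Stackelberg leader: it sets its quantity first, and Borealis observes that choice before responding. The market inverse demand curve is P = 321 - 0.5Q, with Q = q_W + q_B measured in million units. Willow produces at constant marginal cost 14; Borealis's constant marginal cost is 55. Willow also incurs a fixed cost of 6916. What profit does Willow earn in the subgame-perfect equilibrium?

23360

Solve by backward induction. Given q_W, the follower Borealis maximises π_B = (321 - (1/2)q_W - (1/2)q_B)q_B - 55q_B.
Setting the follower's marginal profit to zero, 266 - (1/2)q_W - q_B = 0, i.e. q_B = (266 - (1/2)q_W).
The leader anticipates this reaction. Substituting into P = 321 - 0.5Q gives P = 188 - (1/4)q_W, so π_W = (188 - (1/4)q_W)q_W - 14q_W.
Leader FOC: 174 - (1/2)q_W = 0, so q_W = 348.
Then q_B = (266 - (1/2)·348) = 92.
Price P = 321 - (1/2)·440 = 101.
Willow's profit: (101 - 14)·348 - 6916 = 23360.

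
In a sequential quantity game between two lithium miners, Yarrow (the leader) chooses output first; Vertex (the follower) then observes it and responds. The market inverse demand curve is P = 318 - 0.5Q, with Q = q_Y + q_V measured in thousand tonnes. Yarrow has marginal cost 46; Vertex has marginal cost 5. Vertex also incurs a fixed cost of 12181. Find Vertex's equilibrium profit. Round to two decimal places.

7322.13

Solve by backward induction. Given q_Y, the follower Vertex maximises π_V = (318 - (1/2)q_Y - (1/2)q_V)q_V - 5q_V.
Follower FOC: 313 - (1/2)q_Y - q_V = 0, so q_V(q_Y) = (313 - (1/2)q_Y).
Yarrow substitutes q_V(q_Y) into its own profit: π_Y = q_Y(318 - (1/2)q_Y - (313 - (1/2)q_Y)/2) - 46q_Y = (323/2 - (1/4)q_Y)q_Y - 46q_Y.
Maximising: ∂π_Y/∂q_Y = 231/2 - (1/2)q_Y = 0, giving q_Y = 231.
Then q_V = (313 - (1/2)·231) = 395/2.
Price P = 318 - (1/2)·(857/2) = 415/4.
Vertex's profit: (415/4 - 5)·(395/2) - 12181 = 7322.1250.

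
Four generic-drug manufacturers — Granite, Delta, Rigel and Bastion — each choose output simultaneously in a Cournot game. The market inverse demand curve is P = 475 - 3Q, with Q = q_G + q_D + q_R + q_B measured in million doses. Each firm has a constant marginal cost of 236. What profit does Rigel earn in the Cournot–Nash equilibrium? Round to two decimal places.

761.61

A representative firm's profit is π_i = q_i(475 - 3Q) - 236q_i.
Setting ∂π_i/∂q_i = 0 with rivals' quantities fixed: 239 - 6q_i - 3·Σ_{j≠i} q_j = 0.
With identical firms every q_j equals q_i, so Σ_{j≠i} q_j = 3q_i and 239 = 15q_i, giving q_i = 239/15.
Price P = 475 - 3·(956/15) = 1419/5.
Rigel's profit: (1419/5 - 236)·(239/15) = 761.6133.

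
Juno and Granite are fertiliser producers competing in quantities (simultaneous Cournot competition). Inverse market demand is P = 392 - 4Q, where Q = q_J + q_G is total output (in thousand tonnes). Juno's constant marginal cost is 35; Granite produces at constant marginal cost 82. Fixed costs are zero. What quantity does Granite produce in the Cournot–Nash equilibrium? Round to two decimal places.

21.92

Juno's profit: π_J = (392 - 4Q)q_J - (35q_J). Setting ∂π_J/∂q_J = 0: 357 - 8q_J - 4(q_G) = 0.
Granite's first-order condition: 310 - 8q_G - 4(q_J) = 0.
Best responses: q_J = (357 - 4q_G)/8, q_G = (310 - 4q_J)/8.
Solving the pair: q_J = 101/3, q_G = 263/12.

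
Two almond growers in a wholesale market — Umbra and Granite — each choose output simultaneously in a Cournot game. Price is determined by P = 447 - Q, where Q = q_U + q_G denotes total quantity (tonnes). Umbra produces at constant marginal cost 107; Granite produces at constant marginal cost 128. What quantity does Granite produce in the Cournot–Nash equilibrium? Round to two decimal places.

99.33

Umbra's profit: π_U = (447 - Q)q_U - (107q_U). Setting ∂π_U/∂q_U = 0: 340 - 2q_U - (q_G) = 0.
Granite's profit: π_G = (447 - Q)q_G - (128q_G). Setting ∂π_G/∂q_G = 0: 319 - 2q_G - (q_U) = 0.
So q_U = (340 - q_G)/2 and q_G = (319 - q_U)/2.
Substituting one into the other gives q_U = 361/3 and q_G = 298/3.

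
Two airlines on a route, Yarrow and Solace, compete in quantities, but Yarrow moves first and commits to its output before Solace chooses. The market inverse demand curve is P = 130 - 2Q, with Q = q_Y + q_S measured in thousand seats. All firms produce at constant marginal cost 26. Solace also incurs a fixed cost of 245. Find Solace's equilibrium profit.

93

The follower Solace best-responds to any q_Y: π_S = (130 - 2Q)q_S - 26q_S.
Follower FOC: 104 - 2q_Y - 4q_S = 0, so q_S(q_Y) = (104 - 2q_Y)/4.
Yarrow substitutes q_S(q_Y) into its own profit: π_Y = q_Y(130 - 2q_Y - (104 - 2q_Y)/2) - 26q_Y = (78 - q_Y)q_Y - 26q_Y.
The leader's first-order condition 52 - 2q_Y = 0 yields q_Y = 26.
Then q_S = (104 - 2·26)/4 = 13.
Price P = 130 - 2·39 = 52.
Solace's profit: (52 - 26)·13 - 245 = 93.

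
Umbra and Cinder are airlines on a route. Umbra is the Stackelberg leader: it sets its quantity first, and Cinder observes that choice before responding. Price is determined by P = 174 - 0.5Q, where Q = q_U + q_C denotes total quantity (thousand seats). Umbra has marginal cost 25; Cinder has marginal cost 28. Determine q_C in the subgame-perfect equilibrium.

70

The follower Cinder best-responds to any q_U: π_C = (174 - 0.5Q)q_C - 28q_C.
∂π_C/∂q_C = 146 - (1/2)q_U - q_C = 0 gives the reaction function q_C = (146 - (1/2)q_U).
Umbra substitutes q_C(q_U) into its own profit: π_U = q_U(174 - (1/2)q_U - (146 - (1/2)q_U)/2) - 25q_U = (101 - (1/4)q_U)q_U - 25q_U.
Leader FOC: 76 - (1/2)q_U = 0, so q_U = 152.
Then q_C = (146 - (1/2)·152) = 70.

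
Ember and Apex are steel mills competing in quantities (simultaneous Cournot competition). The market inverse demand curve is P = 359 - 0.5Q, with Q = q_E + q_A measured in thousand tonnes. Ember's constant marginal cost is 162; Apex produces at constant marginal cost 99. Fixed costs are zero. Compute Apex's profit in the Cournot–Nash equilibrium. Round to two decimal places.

Ember's profit: π_E = (359 - 0.5Q)q_E - (162q_E). Setting ∂π_E/∂q_E = 0: 197 - q_E - (1/2)(q_A) = 0.
Apex's first-order condition: 260 - q_A - (1/2)(q_E) = 0.
So q_E = (197 - (1/2)q_A) and q_A = (260 - (1/2)q_E).
Substituting one into the other gives q_E = 268/3 and q_A = 646/3.
Price P = 359 - (1/2)·(914/3) = 620/3.
Apex's profit: (620/3 - 99)·(646/3) = 23184.2222.

23184.22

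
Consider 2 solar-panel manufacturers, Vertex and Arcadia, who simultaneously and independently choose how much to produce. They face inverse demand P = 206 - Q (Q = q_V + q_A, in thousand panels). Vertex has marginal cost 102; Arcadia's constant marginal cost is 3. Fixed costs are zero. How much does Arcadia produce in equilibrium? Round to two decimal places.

100.67

Vertex's profit: π_V = (206 - Q)q_V - (102q_V). Setting ∂π_V/∂q_V = 0: 104 - 2q_V - (q_A) = 0.
Arcadia's first-order condition: 203 - 2q_A - (q_V) = 0.
Best responses: q_V = (104 - q_A)/2, q_A = (203 - q_V)/2.
Substituting one into the other gives q_V = 5/3 and q_A = 302/3.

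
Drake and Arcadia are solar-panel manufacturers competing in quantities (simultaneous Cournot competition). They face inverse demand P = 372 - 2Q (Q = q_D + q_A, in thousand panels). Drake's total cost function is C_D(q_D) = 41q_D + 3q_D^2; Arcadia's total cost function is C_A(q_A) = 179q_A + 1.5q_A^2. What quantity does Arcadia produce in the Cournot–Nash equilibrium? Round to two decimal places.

Drake's profit: π_D = (372 - 2Q)q_D - (41q_D + 3q_D²). Setting ∂π_D/∂q_D = 0: 331 - 10q_D - 2(q_A) = 0.
Arcadia's profit: π_A = (372 - 2Q)q_A - (179q_A + (3/2)q_A²). Setting ∂π_A/∂q_A = 0: 193 - 7q_A - 2(q_D) = 0.
Rearranging gives the reaction functions q_D = (331 - 2q_A)/10 and q_A = (193 - 2q_D)/7.
Substituting one into the other gives q_D = 1931/66 and q_A = 634/33.

19.21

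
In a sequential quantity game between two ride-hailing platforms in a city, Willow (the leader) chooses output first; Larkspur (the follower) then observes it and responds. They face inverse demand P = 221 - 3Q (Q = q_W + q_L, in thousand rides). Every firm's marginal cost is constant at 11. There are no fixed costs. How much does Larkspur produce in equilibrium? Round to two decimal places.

17.50

Solve by backward induction. Given q_W, the follower Larkspur maximises π_L = (221 - 3q_W - 3q_L)q_L - 11q_L.
Follower FOC: 210 - 3q_W - 6q_L = 0, so q_L(q_W) = (210 - 3q_W)/6.
The leader anticipates this reaction. Substituting into P = 221 - 3Q gives P = 116 - (3/2)q_W, so π_W = (116 - (3/2)q_W)q_W - 11q_W.
The leader's first-order condition 105 - 3q_W = 0 yields q_W = 35.
Then q_L = (210 - 3·35)/6 = 35/2.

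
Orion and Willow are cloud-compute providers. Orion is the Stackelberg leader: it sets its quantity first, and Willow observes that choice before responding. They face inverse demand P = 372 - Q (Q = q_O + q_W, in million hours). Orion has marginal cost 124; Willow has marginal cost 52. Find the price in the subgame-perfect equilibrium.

168

Solve by backward induction. Given q_O, the follower Willow maximises π_W = (372 - q_O - q_W)q_W - 52q_W.
∂π_W/∂q_W = 320 - q_O - 2q_W = 0 gives the reaction function q_W = (320 - q_O)/2.
The leader anticipates this reaction. Substituting into P = 372 - Q gives P = 212 - (1/2)q_O, so π_O = (212 - (1/2)q_O)q_O - 124q_O.
The leader's first-order condition 88 - q_O = 0 yields q_O = 88.
Then q_W = (320 - 88)/2 = 116.
Total output Q = 204, so price P = 372 - 204 = 168.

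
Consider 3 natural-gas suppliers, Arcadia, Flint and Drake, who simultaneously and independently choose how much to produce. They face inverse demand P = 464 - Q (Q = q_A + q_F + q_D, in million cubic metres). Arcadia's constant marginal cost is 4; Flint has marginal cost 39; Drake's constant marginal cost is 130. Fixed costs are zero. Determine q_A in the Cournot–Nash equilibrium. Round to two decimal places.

Arcadia's profit: π_A = (464 - Q)q_A - (4q_A). Setting ∂π_A/∂q_A = 0: 460 - 2q_A - (q_F + q_D) = 0.
Flint's profit: π_F = (464 - Q)q_F - (39q_F). Setting ∂π_F/∂q_F = 0: 425 - 2q_F - (q_A + q_D) = 0.
Drake's first-order condition: 334 - 2q_D - (q_A + q_F) = 0.
Adding the 3 first-order conditions: 1219 − 4Q = 0, so Q = 1219/4.
Back-substituting: q_A = (460 − 1219/4) = 621/4, q_F = (425 − 1219/4) = 481/4, q_D = (334 − 1219/4) = 117/4.

155.25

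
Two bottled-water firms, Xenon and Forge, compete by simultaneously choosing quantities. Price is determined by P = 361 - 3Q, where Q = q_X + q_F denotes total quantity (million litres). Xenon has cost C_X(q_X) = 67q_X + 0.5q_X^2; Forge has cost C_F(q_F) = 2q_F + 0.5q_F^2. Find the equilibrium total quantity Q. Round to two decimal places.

65.30

Xenon's profit: π_X = (361 - 3Q)q_X - (67q_X + (1/2)q_X²). Setting ∂π_X/∂q_X = 0: 294 - 7q_X - 3(q_F) = 0.
Forge's profit: π_F = (361 - 3Q)q_F - (2q_F + (1/2)q_F²). Setting ∂π_F/∂q_F = 0: 359 - 7q_F - 3(q_X) = 0.
Rearranging gives the reaction functions q_X = (294 - 3q_F)/7 and q_F = (359 - 3q_X)/7.
Substituting one into the other gives q_X = 981/40 and q_F = 1631/40.
Total output Q = 981/40 + 1631/40 = 653/10.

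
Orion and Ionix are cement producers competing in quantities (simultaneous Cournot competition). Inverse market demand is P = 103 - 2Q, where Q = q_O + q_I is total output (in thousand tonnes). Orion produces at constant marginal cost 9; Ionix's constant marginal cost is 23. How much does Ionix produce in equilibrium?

Orion's profit: π_O = (103 - 2Q)q_O - (9q_O). Setting ∂π_O/∂q_O = 0: 94 - 4q_O - 2(q_I) = 0.
Ionix's first-order condition: 80 - 4q_I - 2(q_O) = 0.
Best responses: q_O = (94 - 2q_I)/4, q_I = (80 - 2q_O)/4.
Substituting one into the other gives q_O = 18 and q_I = 11.

11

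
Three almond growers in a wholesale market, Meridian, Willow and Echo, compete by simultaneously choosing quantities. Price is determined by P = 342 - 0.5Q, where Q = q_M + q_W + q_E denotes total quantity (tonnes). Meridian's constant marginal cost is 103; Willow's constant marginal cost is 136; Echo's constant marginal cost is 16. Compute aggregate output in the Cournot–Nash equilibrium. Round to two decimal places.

385.50

Meridian's profit: π_M = (342 - 0.5Q)q_M - (103q_M). Setting ∂π_M/∂q_M = 0: 239 - q_M - (1/2)(q_W + q_E) = 0.
Willow's first-order condition: 206 - q_W - (1/2)(q_M + q_E) = 0.
Echo's profit: π_E = (342 - 0.5Q)q_E - (16q_E). Setting ∂π_E/∂q_E = 0: 326 - q_E - (1/2)(q_M + q_W) = 0.
Summing all 3 equations gives 771 − 2Q = 0, hence Q = 771/2.
Back-substituting: q_M = (239 − 771/4)/(1/2) = 185/2, q_W = (206 − 771/4)/(1/2) = 53/2, q_E = (326 − 771/4)/(1/2) = 533/2.
Total output Q = 185/2 + 53/2 + 533/2 = 771/2.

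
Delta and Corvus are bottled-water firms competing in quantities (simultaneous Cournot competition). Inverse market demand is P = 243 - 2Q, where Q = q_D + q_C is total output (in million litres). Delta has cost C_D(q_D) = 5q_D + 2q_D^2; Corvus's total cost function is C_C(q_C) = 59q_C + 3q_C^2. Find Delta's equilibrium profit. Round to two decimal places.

2803.42

Delta's profit: π_D = (243 - 2Q)q_D - (5q_D + 2q_D²). Setting ∂π_D/∂q_D = 0: 238 - 8q_D - 2(q_C) = 0.
Corvus's first-order condition: 184 - 10q_C - 2(q_D) = 0.
So q_D = (238 - 2q_C)/8 and q_C = (184 - 2q_D)/10.
Substituting one into the other gives q_D = 503/19 and q_C = 249/19.
Price P = 243 - 2·(752/19) = 163.8421.
Delta's profit: 163.8421·(503/19) - 5·(503/19) - 2(503/19)² = 2803.4238.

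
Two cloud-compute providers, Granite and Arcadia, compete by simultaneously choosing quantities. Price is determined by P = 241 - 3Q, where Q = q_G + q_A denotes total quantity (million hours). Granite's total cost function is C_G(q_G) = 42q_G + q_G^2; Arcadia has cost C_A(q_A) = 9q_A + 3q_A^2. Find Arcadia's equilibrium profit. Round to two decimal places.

Granite's profit: π_G = (241 - 3Q)q_G - (42q_G + q_G²). Setting ∂π_G/∂q_G = 0: 199 - 8q_G - 3(q_A) = 0.
Arcadia's first-order condition: 232 - 12q_A - 3(q_G) = 0.
Best responses: q_G = (199 - 3q_A)/8, q_A = (232 - 3q_G)/12.
Substituting one into the other gives q_G = 564/29 and q_A = 1259/87.
Price P = 241 - 3·33.9195 = 139.2414.
Arcadia's profit: 139.2414·(1259/87) - 9·(1259/87) - 3(1259/87)² = 1256.5050.

1256.50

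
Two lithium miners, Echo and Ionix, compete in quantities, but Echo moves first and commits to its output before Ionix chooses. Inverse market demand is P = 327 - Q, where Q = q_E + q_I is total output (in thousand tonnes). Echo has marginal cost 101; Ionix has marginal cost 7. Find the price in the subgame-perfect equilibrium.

The follower Ionix best-responds to any q_E: π_I = (327 - Q)q_I - 7q_I.
Setting the follower's marginal profit to zero, 320 - q_E - 2q_I = 0, i.e. q_I = (320 - q_E)/2.
The leader anticipates this reaction. Substituting into P = 327 - Q gives P = 167 - (1/2)q_E, so π_E = (167 - (1/2)q_E)q_E - 101q_E.
Maximising: ∂π_E/∂q_E = 66 - q_E = 0, giving q_E = 66.
Then q_I = (320 - 66)/2 = 127.
Total output Q = 193, so price P = 327 - 193 = 134.

134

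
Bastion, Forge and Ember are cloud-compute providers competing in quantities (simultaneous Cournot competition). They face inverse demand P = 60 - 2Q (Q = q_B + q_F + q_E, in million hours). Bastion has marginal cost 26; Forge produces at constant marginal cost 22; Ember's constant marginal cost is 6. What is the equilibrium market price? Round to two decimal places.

28.50

Bastion's profit: π_B = (60 - 2Q)q_B - (26q_B). Setting ∂π_B/∂q_B = 0: 34 - 4q_B - 2(q_F + q_E) = 0.
Forge's profit: π_F = (60 - 2Q)q_F - (22q_F). Setting ∂π_F/∂q_F = 0: 38 - 4q_F - 2(q_B + q_E) = 0.
Ember's profit: π_E = (60 - 2Q)q_E - (6q_E). Setting ∂π_E/∂q_E = 0: 54 - 4q_E - 2(q_B + q_F) = 0.
Adding the 3 conditions: 126 − 4Q − 4Q = 0, i.e. Q = 63/4.
Back-substituting: q_B = (34 − 63/2)/2 = 5/4, q_F = (38 − 63/2)/2 = 13/4, q_E = (54 − 63/2)/2 = 45/4.
Total output Q = 63/4, so price P = 60 - 2·(63/4) = 57/2.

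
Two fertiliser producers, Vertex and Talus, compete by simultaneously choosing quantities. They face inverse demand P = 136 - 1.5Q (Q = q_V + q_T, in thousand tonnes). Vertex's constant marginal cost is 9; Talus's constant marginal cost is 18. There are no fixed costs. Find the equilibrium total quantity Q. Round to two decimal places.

Vertex's profit: π_V = (136 - 1.5Q)q_V - (9q_V). Setting ∂π_V/∂q_V = 0: 127 - 3q_V - (3/2)(q_T) = 0.
Talus's profit: π_T = (136 - 1.5Q)q_T - (18q_T). Setting ∂π_T/∂q_T = 0: 118 - 3q_T - (3/2)(q_V) = 0.
Rearranging gives the reaction functions q_V = (127 - (3/2)q_T)/3 and q_T = (118 - (3/2)q_V)/3.
Solving the pair: q_V = 272/9, q_T = 218/9.
Total output Q = 272/9 + 218/9 = 490/9.

54.44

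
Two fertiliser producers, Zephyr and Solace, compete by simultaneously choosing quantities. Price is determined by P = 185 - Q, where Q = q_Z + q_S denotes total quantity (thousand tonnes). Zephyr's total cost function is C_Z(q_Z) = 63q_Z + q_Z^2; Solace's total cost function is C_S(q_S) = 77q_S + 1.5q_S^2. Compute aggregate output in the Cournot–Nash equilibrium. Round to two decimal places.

42.74

Zephyr's profit: π_Z = (185 - Q)q_Z - (63q_Z + q_Z²). Setting ∂π_Z/∂q_Z = 0: 122 - 4q_Z - (q_S) = 0.
Solace's first-order condition: 108 - 5q_S - (q_Z) = 0.
So q_Z = (122 - q_S)/4 and q_S = (108 - q_Z)/5.
Substituting one into the other gives q_Z = 502/19 and q_S = 310/19.
Total output Q = 502/19 + 310/19 = 812/19.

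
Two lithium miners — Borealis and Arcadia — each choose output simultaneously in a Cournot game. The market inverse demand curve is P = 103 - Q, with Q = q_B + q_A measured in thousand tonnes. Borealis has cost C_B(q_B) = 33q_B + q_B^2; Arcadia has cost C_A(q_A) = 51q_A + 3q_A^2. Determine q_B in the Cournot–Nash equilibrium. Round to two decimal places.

16.39

Borealis's profit: π_B = (103 - Q)q_B - (33q_B + q_B²). Setting ∂π_B/∂q_B = 0: 70 - 4q_B - (q_A) = 0.
Arcadia's profit: π_A = (103 - Q)q_A - (51q_A + 3q_A²). Setting ∂π_A/∂q_A = 0: 52 - 8q_A - (q_B) = 0.
So q_B = (70 - q_A)/4 and q_A = (52 - q_B)/8.
Solving the pair: q_B = 508/31, q_A = 138/31.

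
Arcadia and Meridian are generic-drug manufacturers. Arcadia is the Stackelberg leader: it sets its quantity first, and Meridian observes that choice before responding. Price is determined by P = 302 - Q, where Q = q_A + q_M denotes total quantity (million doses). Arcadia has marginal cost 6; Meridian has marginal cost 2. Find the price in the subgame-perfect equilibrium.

79

The follower Meridian best-responds to any q_A: π_M = (302 - Q)q_M - 2q_M.
Setting the follower's marginal profit to zero, 300 - q_A - 2q_M = 0, i.e. q_M = (300 - q_A)/2.
Arcadia substitutes q_M(q_A) into its own profit: π_A = q_A(302 - q_A - (300 - q_A)/2) - 6q_A = (152 - (1/2)q_A)q_A - 6q_A.
Maximising: ∂π_A/∂q_A = 146 - q_A = 0, giving q_A = 146.
Then q_M = (300 - 146)/2 = 77.
Total output Q = 223, so price P = 302 - 223 = 79.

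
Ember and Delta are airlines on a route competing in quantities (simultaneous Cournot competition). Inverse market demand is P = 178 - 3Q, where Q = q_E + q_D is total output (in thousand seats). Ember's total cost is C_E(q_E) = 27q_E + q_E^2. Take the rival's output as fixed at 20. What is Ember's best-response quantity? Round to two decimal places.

11.38

With the rival's output fixed at 20, Ember's profit is π_E = (178 - 3·20 - 3q_E)q_E - (27q_E + q_E²) = (118 - 3q_E)q_E - (27q_E + q_E²).
∂π_E/∂q_E = 91 - 8q_E = 0, so q_E = 91/8.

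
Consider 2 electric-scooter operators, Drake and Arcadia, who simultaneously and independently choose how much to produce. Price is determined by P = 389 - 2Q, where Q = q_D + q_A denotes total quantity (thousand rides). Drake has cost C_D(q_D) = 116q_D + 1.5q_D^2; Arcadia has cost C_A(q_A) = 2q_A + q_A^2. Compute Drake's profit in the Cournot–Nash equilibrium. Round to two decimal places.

1809.37

Drake's profit: π_D = (389 - 2Q)q_D - (116q_D + (3/2)q_D²). Setting ∂π_D/∂q_D = 0: 273 - 7q_D - 2(q_A) = 0.
Arcadia's first-order condition: 387 - 6q_A - 2(q_D) = 0.
So q_D = (273 - 2q_A)/7 and q_A = (387 - 2q_D)/6.
Substituting one into the other gives q_D = 432/19 and q_A = 56.9211.
Price P = 389 - 2·79.6579 = 229.6842.
Drake's profit: 229.6842·(432/19) - 116·(432/19) - (3/2)(432/19)² = 1809.3740.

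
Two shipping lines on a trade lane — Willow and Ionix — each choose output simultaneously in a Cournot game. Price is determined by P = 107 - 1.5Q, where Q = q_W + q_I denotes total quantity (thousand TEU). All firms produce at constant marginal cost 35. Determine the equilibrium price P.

A representative firm's profit is π_i = q_i(107 - 1.5Q) - 35q_i.
Setting ∂π_i/∂q_i = 0 with rivals' quantities fixed: 72 - 3q_i - (3/2)q_j = 0.
With identical firms every q_j equals q_i, so q_j = q_i and 72 = (9/2)q_i, giving q_i = 16.
Total output Q = 32, so price P = 107 - (3/2)·32 = 59.

59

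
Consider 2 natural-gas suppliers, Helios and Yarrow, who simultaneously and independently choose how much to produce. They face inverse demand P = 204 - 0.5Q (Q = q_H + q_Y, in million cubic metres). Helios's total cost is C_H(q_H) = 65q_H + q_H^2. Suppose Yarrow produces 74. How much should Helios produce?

With the rival's output fixed at 74, Helios's profit is π_H = (204 - (1/2)·74 - (1/2)q_H)q_H - (65q_H + q_H²) = (167 - (1/2)q_H)q_H - (65q_H + q_H²).
∂π_H/∂q_H = 102 - 3q_H = 0, so q_H = 34.

34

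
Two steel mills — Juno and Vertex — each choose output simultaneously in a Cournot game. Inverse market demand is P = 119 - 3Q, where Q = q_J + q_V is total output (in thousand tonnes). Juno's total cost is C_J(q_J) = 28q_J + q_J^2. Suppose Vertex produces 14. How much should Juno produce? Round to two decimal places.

6.13

With the rival's output fixed at 14, Juno's profit is π_J = (119 - 3·14 - 3q_J)q_J - (28q_J + q_J²) = (77 - 3q_J)q_J - (28q_J + q_J²).
∂π_J/∂q_J = 49 - 8q_J = 0, so q_J = 49/8.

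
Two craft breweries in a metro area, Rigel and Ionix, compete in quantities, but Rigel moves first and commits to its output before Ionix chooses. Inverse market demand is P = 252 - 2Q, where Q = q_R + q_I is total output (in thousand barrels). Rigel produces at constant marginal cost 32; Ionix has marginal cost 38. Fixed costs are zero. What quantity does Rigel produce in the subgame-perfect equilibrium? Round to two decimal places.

56.50

Solve by backward induction. Given q_R, the follower Ionix maximises π_I = (252 - 2q_R - 2q_I)q_I - 38q_I.
Setting the follower's marginal profit to zero, 214 - 2q_R - 4q_I = 0, i.e. q_I = (214 - 2q_R)/4.
The leader anticipates this reaction. Substituting into P = 252 - 2Q gives P = 145 - q_R, so π_R = (145 - q_R)q_R - 32q_R.
The leader's first-order condition 113 - 2q_R = 0 yields q_R = 113/2.
Then q_I = (214 - 2·(113/2))/4 = 101/4.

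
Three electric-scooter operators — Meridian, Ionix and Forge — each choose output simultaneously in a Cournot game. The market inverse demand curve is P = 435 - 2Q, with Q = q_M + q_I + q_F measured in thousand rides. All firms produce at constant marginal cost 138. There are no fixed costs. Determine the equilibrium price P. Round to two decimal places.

Each firm earns π_i = (435 - 2Q)q_i - 138q_i.
Setting ∂π_i/∂q_i = 0 with rivals' quantities fixed: 297 - 4q_i - 2·Σ_{j≠i} q_j = 0.
With identical firms every q_j equals q_i, so Σ_{j≠i} q_j = 2q_i and 297 = 8q_i, giving q_i = 297/8.
Total output Q = 891/8, so price P = 435 - 2·(891/8) = 849/4.

212.25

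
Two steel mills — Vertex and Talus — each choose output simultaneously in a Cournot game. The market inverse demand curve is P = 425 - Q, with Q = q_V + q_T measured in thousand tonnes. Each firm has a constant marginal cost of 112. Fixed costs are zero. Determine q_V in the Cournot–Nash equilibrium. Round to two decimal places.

104.33

A representative firm's profit is π_i = q_i(425 - Q) - 112q_i.
First-order condition (treating rivals' output as given): 313 - 2q_i - q_j = 0.
With identical firms every q_j equals q_i, so q_j = q_i and 313 = 3q_i, giving q_i = 313/3.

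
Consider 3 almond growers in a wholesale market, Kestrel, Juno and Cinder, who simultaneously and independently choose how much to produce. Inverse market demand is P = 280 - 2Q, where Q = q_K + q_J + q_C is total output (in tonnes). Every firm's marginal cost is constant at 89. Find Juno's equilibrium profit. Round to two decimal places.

A representative firm's profit is π_i = q_i(280 - 2Q) - 89q_i.
First-order condition (treating rivals' output as given): 191 - 4q_i - 2·Σ_{j≠i} q_j = 0.
With identical firms every q_j equals q_i, so Σ_{j≠i} q_j = 2q_i and 191 = 8q_i, giving q_i = 191/8.
Price P = 280 - 2·(573/8) = 547/4.
Juno's profit: (547/4 - 89)·(191/8) = 1140.0313.

1140.03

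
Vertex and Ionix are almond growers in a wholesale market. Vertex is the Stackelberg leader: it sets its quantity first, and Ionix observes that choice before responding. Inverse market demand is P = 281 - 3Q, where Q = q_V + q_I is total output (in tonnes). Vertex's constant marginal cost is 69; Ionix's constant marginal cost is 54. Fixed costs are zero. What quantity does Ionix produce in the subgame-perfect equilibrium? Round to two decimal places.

Solve by backward induction. Given q_V, the follower Ionix maximises π_I = (281 - 3q_V - 3q_I)q_I - 54q_I.
Setting the follower's marginal profit to zero, 227 - 3q_V - 6q_I = 0, i.e. q_I = (227 - 3q_V)/6.
Vertex substitutes q_I(q_V) into its own profit: π_V = q_V(281 - 3q_V - (227 - 3q_V)/2) - 69q_V = (335/2 - (3/2)q_V)q_V - 69q_V.
The leader's first-order condition 197/2 - 3q_V = 0 yields q_V = 197/6.
Then q_I = (227 - 3·(197/6))/6 = 257/12.

21.42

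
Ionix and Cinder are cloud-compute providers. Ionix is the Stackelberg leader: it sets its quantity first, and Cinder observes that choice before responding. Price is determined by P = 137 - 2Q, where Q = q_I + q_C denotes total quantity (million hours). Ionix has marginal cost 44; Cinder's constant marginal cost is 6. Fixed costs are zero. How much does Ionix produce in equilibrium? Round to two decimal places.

The follower Cinder best-responds to any q_I: π_C = (137 - 2Q)q_C - 6q_C.
Follower FOC: 131 - 2q_I - 4q_C = 0, so q_C(q_I) = (131 - 2q_I)/4.
Ionix substitutes q_C(q_I) into its own profit: π_I = q_I(137 - 2q_I - (131 - 2q_I)/2) - 44q_I = (143/2 - q_I)q_I - 44q_I.
Maximising: ∂π_I/∂q_I = 55/2 - 2q_I = 0, giving q_I = 55/4.
Then q_C = (131 - 2·(55/4))/4 = 207/8.

13.75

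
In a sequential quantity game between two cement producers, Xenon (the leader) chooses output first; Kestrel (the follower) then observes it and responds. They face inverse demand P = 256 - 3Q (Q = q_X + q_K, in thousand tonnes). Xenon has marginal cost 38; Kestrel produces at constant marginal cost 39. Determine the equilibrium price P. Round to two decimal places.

92.75

The follower Kestrel best-responds to any q_X: π_K = (256 - 3Q)q_K - 39q_K.
∂π_K/∂q_K = 217 - 3q_X - 6q_K = 0 gives the reaction function q_K = (217 - 3q_X)/6.
Xenon substitutes q_K(q_X) into its own profit: π_X = q_X(256 - 3q_X - (217 - 3q_X)/2) - 38q_X = (295/2 - (3/2)q_X)q_X - 38q_X.
Maximising: ∂π_X/∂q_X = 219/2 - 3q_X = 0, giving q_X = 73/2.
Then q_K = (217 - 3·(73/2))/6 = 215/12.
Total output Q = 653/12, so price P = 256 - 3·(653/12) = 371/4.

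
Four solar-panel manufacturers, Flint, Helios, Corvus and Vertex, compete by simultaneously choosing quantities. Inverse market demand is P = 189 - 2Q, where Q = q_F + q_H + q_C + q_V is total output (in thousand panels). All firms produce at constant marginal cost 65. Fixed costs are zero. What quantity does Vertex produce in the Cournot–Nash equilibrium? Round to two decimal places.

12.40

A representative firm's profit is π_i = q_i(189 - 2Q) - 65q_i.
Setting ∂π_i/∂q_i = 0 with rivals' quantities fixed: 124 - 4q_i - 2·Σ_{j≠i} q_j = 0.
With identical firms every q_j equals q_i, so Σ_{j≠i} q_j = 3q_i and 124 = 10q_i, giving q_i = 62/5.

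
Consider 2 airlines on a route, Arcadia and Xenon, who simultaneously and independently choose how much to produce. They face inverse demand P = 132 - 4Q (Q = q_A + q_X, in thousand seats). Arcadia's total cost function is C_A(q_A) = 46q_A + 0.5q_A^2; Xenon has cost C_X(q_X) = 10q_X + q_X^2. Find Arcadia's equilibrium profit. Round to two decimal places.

Arcadia's profit: π_A = (132 - 4Q)q_A - (46q_A + (1/2)q_A²). Setting ∂π_A/∂q_A = 0: 86 - 9q_A - 4(q_X) = 0.
Xenon's profit: π_X = (132 - 4Q)q_X - (10q_X + q_X²). Setting ∂π_X/∂q_X = 0: 122 - 10q_X - 4(q_A) = 0.
Rearranging gives the reaction functions q_A = (86 - 4q_X)/9 and q_X = (122 - 4q_A)/10.
Substituting one into the other gives q_A = 186/37 and q_X = 377/37.
Price P = 132 - 4·(563/37) = 71.1351.
Arcadia's profit: 71.1351·(186/37) - 46·(186/37) - (1/2)(186/37)² = 113.7195.

113.72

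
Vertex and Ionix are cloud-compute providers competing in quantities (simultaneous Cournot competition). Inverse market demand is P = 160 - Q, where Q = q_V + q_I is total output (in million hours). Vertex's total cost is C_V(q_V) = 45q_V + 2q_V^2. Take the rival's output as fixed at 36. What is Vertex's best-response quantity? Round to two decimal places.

13.17

With the rival's output fixed at 36, Vertex's profit is π_V = (160 - 36 - q_V)q_V - (45q_V + 2q_V²) = (124 - q_V)q_V - (45q_V + 2q_V²).
∂π_V/∂q_V = 79 - 6q_V = 0, so q_V = 79/6.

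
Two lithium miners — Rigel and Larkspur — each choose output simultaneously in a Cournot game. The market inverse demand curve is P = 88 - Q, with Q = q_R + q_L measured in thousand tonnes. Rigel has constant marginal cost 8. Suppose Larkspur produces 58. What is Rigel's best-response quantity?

11

With the rival's output fixed at 58, Rigel's profit is π_R = (88 - 58 - q_R)q_R - (8q_R) = (30 - q_R)q_R - (8q_R).
∂π_R/∂q_R = 22 - 2q_R = 0, so q_R = 11.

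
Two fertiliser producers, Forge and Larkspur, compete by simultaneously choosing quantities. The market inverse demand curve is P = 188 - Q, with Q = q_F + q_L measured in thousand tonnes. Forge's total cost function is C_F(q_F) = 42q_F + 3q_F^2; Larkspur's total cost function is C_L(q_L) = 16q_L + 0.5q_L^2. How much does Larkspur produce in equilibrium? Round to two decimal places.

53.48

Forge's profit: π_F = (188 - Q)q_F - (42q_F + 3q_F²). Setting ∂π_F/∂q_F = 0: 146 - 8q_F - (q_L) = 0.
Larkspur's profit: π_L = (188 - Q)q_L - (16q_L + (1/2)q_L²). Setting ∂π_L/∂q_L = 0: 172 - 3q_L - (q_F) = 0.
Rearranging gives the reaction functions q_F = (146 - q_L)/8 and q_L = (172 - q_F)/3.
Substituting one into the other gives q_F = 266/23 and q_L = 1230/23.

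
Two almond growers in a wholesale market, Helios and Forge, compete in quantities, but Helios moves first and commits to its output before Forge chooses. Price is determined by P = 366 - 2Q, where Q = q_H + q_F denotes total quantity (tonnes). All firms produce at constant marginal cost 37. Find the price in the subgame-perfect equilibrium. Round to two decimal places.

119.25

Solve by backward induction. Given q_H, the follower Forge maximises π_F = (366 - 2q_H - 2q_F)q_F - 37q_F.
Follower FOC: 329 - 2q_H - 4q_F = 0, so q_F(q_H) = (329 - 2q_H)/4.
Helios substitutes q_F(q_H) into its own profit: π_H = q_H(366 - 2q_H - (329 - 2q_H)/2) - 37q_H = (403/2 - q_H)q_H - 37q_H.
The leader's first-order condition 329/2 - 2q_H = 0 yields q_H = 329/4.
Then q_F = (329 - 2·(329/4))/4 = 329/8.
Total output Q = 987/8, so price P = 366 - 2·(987/8) = 477/4.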